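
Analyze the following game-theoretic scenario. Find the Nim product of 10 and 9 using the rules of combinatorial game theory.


Nim multiplication is bilinear over XOR: (u XOR v) * w = (u*w) XOR (v*w).
So we split each operand into its bit components and XOR the pairwise Nim products.
10 = 2 + 8 (as XOR of powers of 2).
9 = 1 + 8 (as XOR of powers of 2).
Using the standard Nim-product table on single bits:
  2*2 = 3,   2*4 = 8,   2*8 = 12,
  4*4 = 6,   4*8 = 11,  8*8 = 13,
and  1*x = x (identity), k*l = l*k (commutative).
Pairwise Nim products:
  2 * 1 = 2
  2 * 8 = 12
  8 * 1 = 8
  8 * 8 = 13
XOR them: 2 XOR 12 XOR 8 XOR 13 = 11.
Result: 10 * 9 = 11 (in Nim).

11


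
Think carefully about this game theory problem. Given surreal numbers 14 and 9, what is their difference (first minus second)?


x = 14, y = 9
x - y = 14 - 9 = 5

5


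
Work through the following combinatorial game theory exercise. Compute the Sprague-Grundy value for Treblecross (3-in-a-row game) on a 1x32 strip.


Treblecross: place X on empty cells; 3-in-a-row wins.
Playing within two cells of an existing X lets the opponent win at once, so sensible play treats the cells i-2..i+2 around each X as dead. The player left with no safe cell loses, so this is a normal-play take-away game on strips of safe cells.
Placing X at cell i (0-indexed) of a strip of k safe cells leaves independent strips of sizes max(0, i-2) and max(0, k-i-3). Hence G(k) = mex{ G(max(0,i-2)) XOR G(max(0,k-i-3)) : 0 <= i < k }, with G(0) = 0.
G(1): splits (0,0):0^0=0 -> mex({0}) = 1
G(2): splits (0,0):0^0=0 -> mex({0}) = 1
G(3): splits (0,0):0^0=0 -> mex({0}) = 1
G(4): splits (0,1):0^1=1 (0,0):0^0=0 -> mex({0, 1}) = 2
G(5): splits (0,2):0^1=1 (0,1):0^1=1 (0,0):0^0=0 -> mex({0, 1}) = 2
G(6) = mex({1}) = 0
G(7) = mex({0, 1, 2}) = 3
G(8) = mex({0, 1, 2}) = 3
G(9) = mex({0, 2}) = 1
G(10) = mex({0, 2, 3}) = 1
G(11) = mex({0, 3}) = 1
G(12) = mex({1, 3}) = 0
G(13) = mex({0, 1, 2, 3}) = 4
G(14) = mex({0, 1, 2}) = 3
G(15) = mex({0, 1, 2}) = 3
G(16) = mex({0, 1, 2, 4}) = 3
G(17) = mex({0, 1, 3, 4}) = 2
G(18) = mex({0, 1, 3, 4}) = 2
G(19) = mex({0, 1, 3, 5}) = 2
G(20) = mex({0, 1, 2, 3, 5}) = 4
G(21) = mex({0, 1, 2, 3, 5}) = 4
G(22) = mex({1, 2, 6}) = 0
G(23) = mex({0, 1, 2, 3, 4, 6}) = 5
G(24) = mex({0, 1, 2, 3, 4}) = 5
G(25) = mex({0, 1, 3, 4, 7}) = 2
G(26) = mex({0, 1, 3, 4, 5, 7}) = 2
G(27) = mex({0, 1, 3, 5}) = 2
G(28) = mex({0, 1, 2, 5}) = 3
G(29) = mex({0, 1, 2, 4, 5, 6}) = 3
G(30) = mex({1, 2, 4, 6}) = 0
G(31) = mex({0, 1, 2, 3, 4, 6}) = 5
G(32) = mex({1, 2, 3, 4, 7}) = 0
Therefore G(32) = 0.

0


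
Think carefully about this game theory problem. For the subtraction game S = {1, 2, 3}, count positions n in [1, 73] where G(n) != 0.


Subtraction set S = {1, 2, 3}, so G(n) = n mod 4.
G(n) = 0 when n is a multiple of 4.
Multiples of 4 in [1, 73]: 18
N-positions (nonzero Grundy) = 73 - 18 = 55

55


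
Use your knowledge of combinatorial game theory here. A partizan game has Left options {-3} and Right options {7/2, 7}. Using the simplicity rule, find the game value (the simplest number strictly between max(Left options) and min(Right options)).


Left options: {-3}, max = -3
Right options: {7/2, 7}, min = 7/2
All options are numbers and max(Left) < min(Right), so by the simplicity theorem the value is the simplest (earliest-born) number strictly between -3 and 7/2.
Integers -2 through 3 all lie strictly between -3 and 7/2.
Among integers, the simplest (lowest birthday = smallest |n|; 0 is born on day 0, +-n on day n) is 0.
No non-integer in the interval can be simpler: if x is a non-integer in the interval, then floor(x) or ceil(x) also lies in the interval (the interval contains an integer), and both are proper prefixes of x's sign expansion, i.e. born earlier. So the game value is 0.
Game value = 0

0


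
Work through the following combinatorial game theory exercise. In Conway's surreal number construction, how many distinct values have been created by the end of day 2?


Day 0: {|} = 0 is born. Count = 1.
Day n: the number of surreal numbers born by day n is 2^(n+1) - 1.
By day 0: 2^1 - 1 = 1
By day 1: 2^2 - 1 = 3
By day 2: 2^3 - 1 = 7
By day 2: 7 surreal numbers.

7


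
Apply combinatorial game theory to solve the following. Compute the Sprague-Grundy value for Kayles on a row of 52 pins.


Kayles: a move removes 1 or 2 adjacent pins from a contiguous row.
Removing pins from a row of k leaves two independent rows (a, b) with a + b = k - 1 (one pin) or a + b = k - 2 (two pins); an end removal gives a = 0.
By Sprague-Grundy, G(k) = mex{ G(a) XOR G(b) } over all these splits. G(0) = 0.
G(1): splits (0,0):0^0=0 -> mex({0}) = 1
G(2): splits (0,1):0^1=1 (0,0):0^0=0 -> mex({0, 1}) = 2
G(3): splits (0,2):0^2=2 (1,1):1^1=0 (0,1):0^1=1 -> mex({0, 1, 2}) = 3
G(4): splits (0,3):0^3=3 (1,2):1^2=3 (0,2):0^2=2 (1,1):1^1=0 -> mex({0, 2, 3}) = 1
G(5): splits (0,4):0^1=1 (1,3):1^3=2 (2,2):2^2=0 (0,3):0^3=3 (1,2):1^2=3 -> mex({0, 1, 2, 3}) = 4
G(6) = mex({0, 1, 2, 4}) = 3
G(7) = mex({0, 1, 3, 4, 5}) = 2
G(8) = mex({0, 2, 3, 5, 6}) = 1
G(9) = mex({0, 1, 2, 3, 6, 7}) = 4
G(10) = mex({0, 1, 3, 4, 5, 7}) = 2
G(11) = mex({0, 1, 2, 3, 4, 5}) = 6
G(12) = mex({0, 1, 2, 3, 5, 6, 7}) = 4
G(13) = mex({0, 2, 3, 4, 6, 7}) = 1
G(14) = mex({0, 1, 4, 5, 6, 7}) = 2
G(15) = mex({0, 1, 2, 3, 4, 5, 6}) = 7
G(16) = mex({0, 2, 3, 5, 6, 7}) = 1
G(17) = mex({0, 1, 2, 3, 5, 6, 7}) = 4
G(18) = mex({0, 1, 2, 4, 5, 6}) = 3
G(19) = mex({0, 1, 3, 4, 5, 7}) = 2
G(20) = mex({0, 2, 3, 4, 5, 6, 7}) = 1
G(21) = mex({0, 1, 2, 3, 5, 6, 7}) = 4
G(22) = mex({0, 1, 2, 3, 4, 5, 7}) = 6
G(23) = mex({0, 1, 2, 3, 4, 5, 6}) = 7
G(24) = mex({0, 1, 2, 3, 5, 6, 7}) = 4
G(25) = mex({0, 2, 3, 4, 6, 7}) = 1
G(26) = mex({0, 1, 3, 4, 5, 6, 7}) = 2
G(27) = mex({0, 1, 2, 3, 4, 5, 6, 7}) = 8
G(28) = mex({0, 1, 2, 3, 4, 6, 7, 8}) = 5
G(29) = mex({0, 1, 2, 3, 5, 6, 7, 8, 9}) = 4
G(30) = mex({0, 1, 2, 3, 4, 5, 6, 9, 10}) = 7
G(31) = mex({0, 1, 3, 4, 5, 7, 10, 11}) = 2
G(32) = mex({0, 2, 3, 4, 5, 6, 7, 9, 11}) = 1
G(33) = mex({0, 1, 2, 3, 4, 5, 6, 7, 9, 12}) = 8
G(34) = mex({0, 1, 2, 3, 4, 5, 7, 8, 11, 12}) = 6
G(35) = mex({0, 1, 2, 3, 4, 5, 6, 8, 9, 10, 11}) = 7
G(36) = mex({0, 1, 2, 3, 5, 6, 7, 9, 10}) = 4
G(37) = mex({0, 2, 3, 4, 6, 7, 9, 10, 11, 12}) = 1
G(38) = mex({0, 1, 3, 4, 5, 6, 7, 9, 10, 11, 12}) = 2
G(39) = mex({0, 1, 2, 4, 5, 6, 7, 9, 10, 12, 14}) = 3
G(40) = mex({0, 2, 3, 4, 6, 7, 11, 12, 14}) = 1
G(41) = mex({0, 1, 2, 3, 5, 6, 7, 9, 10, 11, 12}) = 4
G(42) = mex({0, 1, 2, 3, 4, 5, 6, 9, 10}) = 7
G(43) = mex({0, 1, 3, 4, 5, 7, 9, 10, 12, 15}) = 2
G(44) = mex({0, 2, 3, 4, 5, 6, 7, 9, 10, 12, 15}) = 1
G(45) = mex({0, 1, 2, 3, 4, 5, 6, 7, 9, 10, 12, 14}) = 8
G(46) = mex({0, 1, 3, 4, 5, 7, 8, 11, 12, 14}) = 2
G(47) = mex({0, 1, 2, 3, 4, 5, 6, 8, 9, 10, 11, 12}) = 7
G(48) = mex({0, 1, 2, 3, 5, 6, 7, 9, 10}) = 4
G(49) = mex({0, 2, 3, 4, 6, 7, 9, 10, 11, 12, 15}) = 1
G(50) = mex({0, 1, 4, 5, 6, 7, 9, 11, 12, 14, 15}) = 2
G(51) = mex({0, 1, 2, 3, 4, 5, 6, 7, 9, 12, 14, 15}) = 8
G(52) = mex({0, 2, 3, 4, 5, 6, 7, 8, 11, 12, 15}) = 1
Therefore G(52) = 1.

1


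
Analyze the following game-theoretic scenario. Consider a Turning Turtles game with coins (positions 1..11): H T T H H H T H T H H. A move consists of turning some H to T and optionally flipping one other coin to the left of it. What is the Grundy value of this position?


Coins: H T T H H H T H T H H
Key fact: a single head at position k behaves exactly like a Nim heap of size k (turning it to T and optionally flipping a coin at j < k corresponds to moving the heap from k to j, or to 0), and heads combine as a disjunctive sum (two heads at the same place would cancel, matching j XOR j = 0). So the Nim-value is the XOR of the 1-indexed positions of the heads.
Face-up positions (1-indexed): [1, 4, 5, 6, 8, 10, 11]
XOR 0 with 1: 0 XOR 1 = 1
XOR 1 with 4: 1 XOR 4 = 5
XOR 5 with 5: 5 XOR 5 = 0
XOR 0 with 6: 0 XOR 6 = 6
XOR 6 with 8: 6 XOR 8 = 14
XOR 14 with 10: 14 XOR 10 = 4
XOR 4 with 11: 4 XOR 11 = 15
Nim-value = 15

15


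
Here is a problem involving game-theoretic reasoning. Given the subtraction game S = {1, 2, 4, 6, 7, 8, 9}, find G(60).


The subtraction set is S = {1, 2, 4, 6, 7, 8, 9}.
G(k) = mex{ G(k - s) : s in S, s <= k }. We compute iteratively: G(0) = 0.
G(1) = mex({0}) = 1
G(2) = mex({0, 1}) = 2
G(3) = mex({1, 2}) = 0
G(4) = mex({0, 2}) = 1
G(5) = mex({0, 1}) = 2
G(6) = mex({0, 1, 2}) = 3
G(7) = mex({0, 1, 2, 3}) = 4
G(8) = mex({0, 1, 2, 3, 4}) = 5
G(9) = mex({0, 1, 2, 4, 5}) = 3
G(10) = mex({0, 1, 2, 3, 5}) = 4
G(11) = mex({0, 1, 2, 3, 4}) = 5
G(12) = mex({0, 1, 2, 3, 4, 5}) = 6
G(13) = mex({1, 2, 3, 4, 5, 6}) = 0
G(14) = mex({0, 2, 3, 4, 5, 6}) = 1
G(15) = mex({0, 1, 3, 4, 5}) = 2
G(16) = mex({1, 2, 3, 4, 5, 6}) = 0
G(17) = mex({0, 2, 3, 4, 5}) = 1
G(18) = mex({0, 1, 3, 4, 5, 6}) = 2
G(19) = mex({0, 1, 2, 4, 5, 6}) = 3
G(20) = mex({0, 1, 2, 3, 5, 6}) = 4
G(21) = mex({0, 1, 2, 3, 4, 6}) = 5
Observe that G(13)..G(21) = 0, 1, 2, 0, 1, 2, 3, 4, 5 repeats G(0)..G(8) = 0, 1, 2, 0, 1, 2, 3, 4, 5.
For k >= max(S) = 9, G(k) is determined by the previous 9 values G(k-9)..G(k-1); a window of 9 consecutive values has recurred shifted by 13, so by induction G(k + 13) = G(k) for all k >= 0: the sequence is periodic from the start with period 13.
One period: G(0..12) = 0, 1, 2, 0, 1, 2, 3, 4, 5, 3, 4, 5, 6.
60 mod 13 = 8, so G(60) = G(8) = 5.

5


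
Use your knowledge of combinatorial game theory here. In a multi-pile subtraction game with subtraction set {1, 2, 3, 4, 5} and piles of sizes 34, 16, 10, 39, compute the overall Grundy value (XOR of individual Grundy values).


Subtraction set: {1, 2, 3, 4, 5}
For this subtraction set, G(n) = n mod 6 (period = max + 1 = 6).
Pile 1 (size 34): G(34) = 34 mod 6 = 4
Pile 2 (size 16): G(16) = 16 mod 6 = 4
Pile 3 (size 10): G(10) = 10 mod 6 = 4
Pile 4 (size 39): G(39) = 39 mod 6 = 3
Total Grundy value = XOR of all: 4 XOR 4 XOR 4 XOR 3 = 7

7


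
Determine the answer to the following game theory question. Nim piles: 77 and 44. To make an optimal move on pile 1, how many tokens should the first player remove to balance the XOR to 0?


Piles: 77 and 44
Current XOR: 77 XOR 44 = 97 (non-zero, so this is an N-position).
To make the XOR zero, we need to find a move that balances the piles.
For pile 1 (size 77): target = 77 XOR 97 = 44
We reduce pile 1 from 77 to 44.
Tokens removed: 77 - 44 = 33
Verification: 44 XOR 44 = 0

33


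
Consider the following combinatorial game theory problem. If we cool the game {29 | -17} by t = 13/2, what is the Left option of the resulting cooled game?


Original game: {29 | -17} (a switch {a | b} with a > b).
Cooling by t (for t below the temperature (a - b)/2 = 23) taxes each move by t: {a | b} cooled by t is {a - t | b + t}.
Cooling amount: t = 13/2
Cooled Left option: 29 - 13/2 = 45/2
Cooled Right option: -17 + 13/2 = -21/2
Cooled game: {45/2 | -21/2}
Left option = 45/2

45/2


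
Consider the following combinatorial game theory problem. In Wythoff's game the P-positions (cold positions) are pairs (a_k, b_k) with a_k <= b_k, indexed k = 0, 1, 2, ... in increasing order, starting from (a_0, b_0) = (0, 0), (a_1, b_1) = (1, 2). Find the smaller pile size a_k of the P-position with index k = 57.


By Wythoff's theorem, a_k = floor(k * phi) and b_k = floor(k * phi^2) = a_k + k, where phi = (1 + sqrt(5))/2 is the golden ratio.
phi = (1 + sqrt(5))/2 = 1.618034
k = 57
k * phi = 57 * 1.618034 = 92.227937
a_57 = floor(k * phi) = 92

92


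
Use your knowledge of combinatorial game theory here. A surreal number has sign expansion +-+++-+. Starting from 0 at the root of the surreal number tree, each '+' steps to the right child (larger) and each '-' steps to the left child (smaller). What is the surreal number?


Sign expansion: +-+++-+
Rule: track bounds (lo, hi), initially (-inf, +inf). On '+', the current value becomes lo and we move to the simplest number in (value, hi): value + 1 if hi = +inf, otherwise the midpoint (value + hi)/2. On '-', the current value becomes hi and we move to value - 1 if lo = -inf, otherwise the midpoint (lo + value)/2.
Start at 0.
Step 1: sign = +, move right. Bounds: (0, +inf). Value = 1
Step 2: sign = -, move left. Bounds: (0, 1). Value = 1/2
Step 3: sign = +, move right. Bounds: (1/2, 1). Value = 3/4
Step 4: sign = +, move right. Bounds: (3/4, 1). Value = 7/8
Step 5: sign = +, move right. Bounds: (7/8, 1). Value = 15/16
Step 6: sign = -, move left. Bounds: (7/8, 15/16). Value = 29/32
Step 7: sign = +, move right. Bounds: (29/32, 15/16). Value = 59/64
The surreal number with sign expansion +-+++-+ is 59/64.

59/64


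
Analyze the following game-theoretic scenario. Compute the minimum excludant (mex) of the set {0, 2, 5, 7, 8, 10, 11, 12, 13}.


Set = {0, 2, 5, 7, 8, 10, 11, 12, 13}
0 is in the set.
1 is NOT in the set. This is the mex.
mex = 1

1


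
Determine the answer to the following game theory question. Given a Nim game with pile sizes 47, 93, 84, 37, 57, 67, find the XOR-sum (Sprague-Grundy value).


We need the XOR (exclusive or) of all pile sizes.
After XOR-ing pile 1 (size 47): 0 XOR 47 = 47
After XOR-ing pile 2 (size 93): 47 XOR 93 = 114
After XOR-ing pile 3 (size 84): 114 XOR 84 = 38
After XOR-ing pile 4 (size 37): 38 XOR 37 = 3
After XOR-ing pile 5 (size 57): 3 XOR 57 = 58
After XOR-ing pile 6 (size 67): 58 XOR 67 = 121
The Nim-value of this position is 121.

121


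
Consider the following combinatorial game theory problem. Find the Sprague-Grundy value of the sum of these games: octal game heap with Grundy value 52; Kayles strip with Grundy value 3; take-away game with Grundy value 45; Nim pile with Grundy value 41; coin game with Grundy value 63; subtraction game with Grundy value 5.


By the Sprague-Grundy theorem, the Grundy value of a sum of games is the XOR of individual Grundy values.
octal game heap: Grundy value = 52. Running XOR: 0 XOR 52 = 52
Kayles strip: Grundy value = 3. Running XOR: 52 XOR 3 = 55
take-away game: Grundy value = 45. Running XOR: 55 XOR 45 = 26
Nim pile: Grundy value = 41. Running XOR: 26 XOR 41 = 51
coin game: Grundy value = 63. Running XOR: 51 XOR 63 = 12
subtraction game: Grundy value = 5. Running XOR: 12 XOR 5 = 9
The combined Grundy value is 9.

9


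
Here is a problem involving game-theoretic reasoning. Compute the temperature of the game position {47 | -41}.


The game is {47 | -41}, a switch {a | b} with numbers a > b.
Cooling {a | b} by t gives {a - t | b + t}, which stops being hot when a - t = b + t, i.e. at t = (a - b)/2. So the temperature of a switch is (a - b)/2.
Temperature = (Left option - Right option) / 2
= (47 - (-41)) / 2
= 88 / 2
= 44

44


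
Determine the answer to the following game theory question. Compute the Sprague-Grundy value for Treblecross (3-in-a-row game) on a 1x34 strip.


Treblecross: place X on empty cells; 3-in-a-row wins.
Playing within two cells of an existing X lets the opponent win at once, so sensible play treats the cells i-2..i+2 around each X as dead. The player left with no safe cell loses, so this is a normal-play take-away game on strips of safe cells.
Placing X at cell i (0-indexed) of a strip of k safe cells leaves independent strips of sizes max(0, i-2) and max(0, k-i-3). Hence G(k) = mex{ G(max(0,i-2)) XOR G(max(0,k-i-3)) : 0 <= i < k }, with G(0) = 0.
G(1): splits (0,0):0^0=0 -> mex({0}) = 1
G(2): splits (0,0):0^0=0 -> mex({0}) = 1
G(3): splits (0,0):0^0=0 -> mex({0}) = 1
G(4): splits (0,1):0^1=1 (0,0):0^0=0 -> mex({0, 1}) = 2
G(5): splits (0,2):0^1=1 (0,1):0^1=1 (0,0):0^0=0 -> mex({0, 1}) = 2
G(6) = mex({1}) = 0
G(7) = mex({0, 1, 2}) = 3
G(8) = mex({0, 1, 2}) = 3
G(9) = mex({0, 2}) = 1
G(10) = mex({0, 2, 3}) = 1
G(11) = mex({0, 3}) = 1
G(12) = mex({1, 3}) = 0
G(13) = mex({0, 1, 2, 3}) = 4
G(14) = mex({0, 1, 2}) = 3
G(15) = mex({0, 1, 2}) = 3
G(16) = mex({0, 1, 2, 4}) = 3
G(17) = mex({0, 1, 3, 4}) = 2
G(18) = mex({0, 1, 3, 4}) = 2
G(19) = mex({0, 1, 3, 5}) = 2
G(20) = mex({0, 1, 2, 3, 5}) = 4
G(21) = mex({0, 1, 2, 3, 5}) = 4
G(22) = mex({1, 2, 6}) = 0
G(23) = mex({0, 1, 2, 3, 4, 6}) = 5
G(24) = mex({0, 1, 2, 3, 4}) = 5
G(25) = mex({0, 1, 3, 4, 7}) = 2
G(26) = mex({0, 1, 3, 4, 5, 7}) = 2
G(27) = mex({0, 1, 3, 5}) = 2
G(28) = mex({0, 1, 2, 5}) = 3
G(29) = mex({0, 1, 2, 4, 5, 6}) = 3
G(30) = mex({1, 2, 4, 6}) = 0
G(31) = mex({0, 1, 2, 3, 4, 6}) = 5
G(32) = mex({1, 2, 3, 4, 7}) = 0
G(33) = mex({0, 3, 7}) = 1
G(34) = mex({0, 2, 3, 5, 7}) = 1
Therefore G(34) = 1.

1


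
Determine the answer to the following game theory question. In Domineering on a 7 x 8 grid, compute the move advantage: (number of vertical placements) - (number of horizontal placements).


Board is 7 x 8 (rows x cols).
Left (vertical) placements: (rows-1) * cols = 6 * 8 = 48
Right (horizontal) placements: rows * (cols-1) = 7 * 7 = 49
Advantage = Left - Right = 48 - 49 = -1

-1


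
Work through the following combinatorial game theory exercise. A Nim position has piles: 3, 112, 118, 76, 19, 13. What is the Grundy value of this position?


We need the XOR (exclusive or) of all pile sizes.
After XOR-ing pile 1 (size 3): 0 XOR 3 = 3
After XOR-ing pile 2 (size 112): 3 XOR 112 = 115
After XOR-ing pile 3 (size 118): 115 XOR 118 = 5
After XOR-ing pile 4 (size 76): 5 XOR 76 = 73
After XOR-ing pile 5 (size 19): 73 XOR 19 = 90
After XOR-ing pile 6 (size 13): 90 XOR 13 = 87
The Nim-value of this position is 87.

87


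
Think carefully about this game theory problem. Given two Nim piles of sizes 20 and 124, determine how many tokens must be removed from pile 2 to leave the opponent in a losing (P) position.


Piles: 20 and 124
Current XOR: 20 XOR 124 = 104 (non-zero, so this is an N-position).
To make the XOR zero, we need to find a move that balances the piles.
For pile 2 (size 124): target = 124 XOR 104 = 20
We reduce pile 2 from 124 to 20.
Tokens removed: 124 - 20 = 104
Verification: 20 XOR 20 = 0

104


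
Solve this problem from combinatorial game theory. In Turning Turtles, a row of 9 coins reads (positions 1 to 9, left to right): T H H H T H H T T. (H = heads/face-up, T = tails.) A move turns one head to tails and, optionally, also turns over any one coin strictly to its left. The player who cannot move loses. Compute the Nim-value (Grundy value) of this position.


Coins: T H H H T H H T T
Key fact: a single head at position k behaves exactly like a Nim heap of size k (turning it to T and optionally flipping a coin at j < k corresponds to moving the heap from k to j, or to 0), and heads combine as a disjunctive sum (two heads at the same place would cancel, matching j XOR j = 0). So the Nim-value is the XOR of the 1-indexed positions of the heads.
Face-up positions (1-indexed): [2, 3, 4, 6, 7]
XOR 0 with 2: 0 XOR 2 = 2
XOR 2 with 3: 2 XOR 3 = 1
XOR 1 with 4: 1 XOR 4 = 5
XOR 5 with 6: 5 XOR 6 = 3
XOR 3 with 7: 3 XOR 7 = 4
Nim-value = 4

4


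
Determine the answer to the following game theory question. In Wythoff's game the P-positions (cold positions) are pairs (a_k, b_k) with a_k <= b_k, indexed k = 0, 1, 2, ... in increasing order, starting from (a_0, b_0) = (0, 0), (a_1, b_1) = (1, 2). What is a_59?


By Wythoff's theorem, a_k = floor(k * phi) and b_k = floor(k * phi^2) = a_k + k, where phi = (1 + sqrt(5))/2 is the golden ratio.
phi = (1 + sqrt(5))/2 = 1.618034
k = 59
k * phi = 59 * 1.618034 = 95.464005
a_59 = floor(k * phi) = 95

95


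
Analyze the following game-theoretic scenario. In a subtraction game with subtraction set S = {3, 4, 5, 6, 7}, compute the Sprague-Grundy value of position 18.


The subtraction set is S = {3, 4, 5, 6, 7}.
G(k) = mex{ G(k - s) : s in S, s <= k }. We compute iteratively: G(0) = 0.
G(1) = mex({}) = 0
G(2) = mex({}) = 0
G(3) = mex({0}) = 1
G(4) = mex({0}) = 1
G(5) = mex({0}) = 1
G(6) = mex({0, 1}) = 2
G(7) = mex({0, 1}) = 2
G(8) = mex({0, 1}) = 2
G(9) = mex({0, 1, 2}) = 3
G(10) = mex({1, 2}) = 0
G(11) = mex({1, 2}) = 0
G(12) = mex({1, 2, 3}) = 0
G(13) = mex({0, 2, 3}) = 1
G(14) = mex({0, 2, 3}) = 1
G(15) = mex({0, 2, 3}) = 1
G(16) = mex({0, 1, 3}) = 2
Observe that G(10)..G(16) = 0, 0, 0, 1, 1, 1, 2 repeats G(0)..G(6) = 0, 0, 0, 1, 1, 1, 2.
For k >= max(S) = 7, G(k) is determined by the previous 7 values G(k-7)..G(k-1); a window of 7 consecutive values has recurred shifted by 10, so by induction G(k + 10) = G(k) for all k >= 0: the sequence is periodic from the start with period 10.
One period: G(0..9) = 0, 0, 0, 1, 1, 1, 2, 2, 2, 3.
18 mod 10 = 8, so G(18) = G(8) = 2.

2


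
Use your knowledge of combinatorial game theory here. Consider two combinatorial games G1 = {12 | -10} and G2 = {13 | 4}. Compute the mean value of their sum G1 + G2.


G1 = {12 | -10}, G2 = {13 | 4}
Each is a switch {a | b} with numbers a > b; its mean value is (a + b)/2, and mean value is additive over game sums: m(G1 + G2) = m(G1) + m(G2).
Mean of G1 = (12 + (-10))/2 = 2/2 = 1
Mean of G2 = (13 + (4))/2 = 17/2 = 17/2
Mean of G1 + G2 = 1 + 17/2 = 19/2

19/2


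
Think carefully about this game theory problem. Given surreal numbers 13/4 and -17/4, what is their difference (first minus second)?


x = 13/4, y = -17/4
Converting to common denominator: 4
x = 13/4, y = -17/4
x - y = 13/4 - -17/4 = 15/2

15/2


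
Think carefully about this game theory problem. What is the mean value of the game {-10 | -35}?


Game = {-10 | -35}, a switch {a | b} with numbers a > b.
Its thermograph has left wall a - t and right wall b + t, which meet at t = (a - b)/2, where both equal (a + b)/2. So the mast (mean value) is at (a + b)/2.
Mean = (-10 + (-35))/2 = -45/2 = -45/2

-45/2


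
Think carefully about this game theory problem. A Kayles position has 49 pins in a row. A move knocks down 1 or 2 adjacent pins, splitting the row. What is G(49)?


Kayles: a move removes 1 or 2 adjacent pins from a contiguous row.
Removing pins from a row of k leaves two independent rows (a, b) with a + b = k - 1 (one pin) or a + b = k - 2 (two pins); an end removal gives a = 0.
By Sprague-Grundy, G(k) = mex{ G(a) XOR G(b) } over all these splits. G(0) = 0.
G(1): splits (0,0):0^0=0 -> mex({0}) = 1
G(2): splits (0,1):0^1=1 (0,0):0^0=0 -> mex({0, 1}) = 2
G(3): splits (0,2):0^2=2 (1,1):1^1=0 (0,1):0^1=1 -> mex({0, 1, 2}) = 3
G(4): splits (0,3):0^3=3 (1,2):1^2=3 (0,2):0^2=2 (1,1):1^1=0 -> mex({0, 2, 3}) = 1
G(5): splits (0,4):0^1=1 (1,3):1^3=2 (2,2):2^2=0 (0,3):0^3=3 (1,2):1^2=3 -> mex({0, 1, 2, 3}) = 4
G(6) = mex({0, 1, 2, 4}) = 3
G(7) = mex({0, 1, 3, 4, 5}) = 2
G(8) = mex({0, 2, 3, 5, 6}) = 1
G(9) = mex({0, 1, 2, 3, 6, 7}) = 4
G(10) = mex({0, 1, 3, 4, 5, 7}) = 2
G(11) = mex({0, 1, 2, 3, 4, 5}) = 6
G(12) = mex({0, 1, 2, 3, 5, 6, 7}) = 4
G(13) = mex({0, 2, 3, 4, 6, 7}) = 1
G(14) = mex({0, 1, 4, 5, 6, 7}) = 2
G(15) = mex({0, 1, 2, 3, 4, 5, 6}) = 7
G(16) = mex({0, 2, 3, 5, 6, 7}) = 1
G(17) = mex({0, 1, 2, 3, 5, 6, 7}) = 4
G(18) = mex({0, 1, 2, 4, 5, 6}) = 3
G(19) = mex({0, 1, 3, 4, 5, 7}) = 2
G(20) = mex({0, 2, 3, 4, 5, 6, 7}) = 1
G(21) = mex({0, 1, 2, 3, 5, 6, 7}) = 4
G(22) = mex({0, 1, 2, 3, 4, 5, 7}) = 6
G(23) = mex({0, 1, 2, 3, 4, 5, 6}) = 7
G(24) = mex({0, 1, 2, 3, 5, 6, 7}) = 4
G(25) = mex({0, 2, 3, 4, 6, 7}) = 1
G(26) = mex({0, 1, 3, 4, 5, 6, 7}) = 2
G(27) = mex({0, 1, 2, 3, 4, 5, 6, 7}) = 8
G(28) = mex({0, 1, 2, 3, 4, 6, 7, 8}) = 5
G(29) = mex({0, 1, 2, 3, 5, 6, 7, 8, 9}) = 4
G(30) = mex({0, 1, 2, 3, 4, 5, 6, 9, 10}) = 7
G(31) = mex({0, 1, 3, 4, 5, 7, 10, 11}) = 2
G(32) = mex({0, 2, 3, 4, 5, 6, 7, 9, 11}) = 1
G(33) = mex({0, 1, 2, 3, 4, 5, 6, 7, 9, 12}) = 8
G(34) = mex({0, 1, 2, 3, 4, 5, 7, 8, 11, 12}) = 6
G(35) = mex({0, 1, 2, 3, 4, 5, 6, 8, 9, 10, 11}) = 7
G(36) = mex({0, 1, 2, 3, 5, 6, 7, 9, 10}) = 4
G(37) = mex({0, 2, 3, 4, 6, 7, 9, 10, 11, 12}) = 1
G(38) = mex({0, 1, 3, 4, 5, 6, 7, 9, 10, 11, 12}) = 2
G(39) = mex({0, 1, 2, 4, 5, 6, 7, 9, 10, 12, 14}) = 3
G(40) = mex({0, 2, 3, 4, 6, 7, 11, 12, 14}) = 1
G(41) = mex({0, 1, 2, 3, 5, 6, 7, 9, 10, 11, 12}) = 4
G(42) = mex({0, 1, 2, 3, 4, 5, 6, 9, 10}) = 7
G(43) = mex({0, 1, 3, 4, 5, 7, 9, 10, 12, 15}) = 2
G(44) = mex({0, 2, 3, 4, 5, 6, 7, 9, 10, 12, 15}) = 1
G(45) = mex({0, 1, 2, 3, 4, 5, 6, 7, 9, 10, 12, 14}) = 8
G(46) = mex({0, 1, 3, 4, 5, 7, 8, 11, 12, 14}) = 2
G(47) = mex({0, 1, 2, 3, 4, 5, 6, 8, 9, 10, 11, 12}) = 7
G(48) = mex({0, 1, 2, 3, 5, 6, 7, 9, 10}) = 4
G(49) = mex({0, 2, 3, 4, 6, 7, 9, 10, 11, 12, 15}) = 1
Therefore G(49) = 1.

1


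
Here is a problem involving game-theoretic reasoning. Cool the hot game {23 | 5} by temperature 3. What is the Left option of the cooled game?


Original game: {23 | 5} (a switch {a | b} with a > b).
Cooling by t (for t below the temperature (a - b)/2 = 9) taxes each move by t: {a | b} cooled by t is {a - t | b + t}.
Cooling amount: t = 3
Cooled Left option: 23 - 3 = 20
Cooled Right option: 5 + 3 = 8
Cooled game: {20 | 8}
Left option = 20

20


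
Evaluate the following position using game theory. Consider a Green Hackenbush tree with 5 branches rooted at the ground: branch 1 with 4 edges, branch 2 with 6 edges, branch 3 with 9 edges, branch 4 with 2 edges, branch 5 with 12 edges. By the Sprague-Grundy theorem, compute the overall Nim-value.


The tree has 5 branches from the ground vertex.
In Green Hackenbush, the Nim-value of a simple path of length k is k.
Branch 1: length 4, Nim-value = 4
Branch 2: length 6, Nim-value = 6
Branch 3: length 9, Nim-value = 9
Branch 4: length 2, Nim-value = 2
Branch 5: length 12, Nim-value = 12
Total Nim-value = XOR of all branch values:
0 XOR 4 = 4
4 XOR 6 = 2
2 XOR 9 = 11
11 XOR 2 = 9
9 XOR 12 = 5
Nim-value of the tree = 5

5


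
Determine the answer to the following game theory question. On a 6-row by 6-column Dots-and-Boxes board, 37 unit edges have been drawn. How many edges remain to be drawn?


Grid: 6 x 6 boxes, i.e. 7 rows and 7 columns of dots.
Horizontal edges: (rows + 1) * cols = 7 * 6 = 42
Vertical edges: rows * (cols + 1) = 6 * 7 = 42
Total edges: 42 + 42 = 84
Edges drawn: 37
Remaining: 84 - 37 = 47

47


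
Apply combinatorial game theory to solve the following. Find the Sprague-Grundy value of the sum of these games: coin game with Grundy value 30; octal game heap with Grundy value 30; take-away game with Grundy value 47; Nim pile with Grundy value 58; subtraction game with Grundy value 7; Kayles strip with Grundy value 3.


By the Sprague-Grundy theorem, the Grundy value of a sum of games is the XOR of individual Grundy values.
coin game: Grundy value = 30. Running XOR: 0 XOR 30 = 30
octal game heap: Grundy value = 30. Running XOR: 30 XOR 30 = 0
take-away game: Grundy value = 47. Running XOR: 0 XOR 47 = 47
Nim pile: Grundy value = 58. Running XOR: 47 XOR 58 = 21
subtraction game: Grundy value = 7. Running XOR: 21 XOR 7 = 18
Kayles strip: Grundy value = 3. Running XOR: 18 XOR 3 = 17
The combined Grundy value is 17.

17


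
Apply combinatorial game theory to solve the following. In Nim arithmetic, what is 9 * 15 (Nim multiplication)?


Nim multiplication is bilinear over XOR: (u XOR v) * w = (u*w) XOR (v*w).
So we split each operand into its bit components and XOR the pairwise Nim products.
9 = 1 + 8 (as XOR of powers of 2).
15 = 1 + 2 + 4 + 8 (as XOR of powers of 2).
Using the standard Nim-product table on single bits:
  2*2 = 3,   2*4 = 8,   2*8 = 12,
  4*4 = 6,   4*8 = 11,  8*8 = 13,
and  1*x = x (identity), k*l = l*k (commutative).
Pairwise Nim products:
  1 * 1 = 1
  1 * 2 = 2
  1 * 4 = 4
  1 * 8 = 8
  8 * 1 = 8
  8 * 2 = 12
  8 * 4 = 11
  8 * 8 = 13
XOR them: 1 XOR 2 XOR 4 XOR 8 XOR 8 XOR 12 XOR 11 XOR 13 = 13.
Result: 9 * 15 = 13 (in Nim).

13


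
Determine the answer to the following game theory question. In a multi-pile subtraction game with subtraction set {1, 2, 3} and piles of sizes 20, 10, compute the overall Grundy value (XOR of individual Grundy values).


Subtraction set: {1, 2, 3}
For this subtraction set, G(n) = n mod 4 (period = max + 1 = 4).
Pile 1 (size 20): G(20) = 20 mod 4 = 0
Pile 2 (size 10): G(10) = 10 mod 4 = 2
Total Grundy value = XOR of all: 0 XOR 2 = 2

2


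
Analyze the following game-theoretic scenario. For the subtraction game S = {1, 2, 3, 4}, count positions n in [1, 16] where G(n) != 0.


Subtraction set S = {1, 2, 3, 4}, so G(n) = n mod 5.
G(n) = 0 when n is a multiple of 5.
Multiples of 5 in [1, 16]: 3
N-positions (nonzero Grundy) = 16 - 3 = 13

13


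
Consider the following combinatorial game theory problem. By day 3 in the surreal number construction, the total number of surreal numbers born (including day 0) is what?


Day 0: {|} = 0 is born. Count = 1.
Day n: the number of surreal numbers born by day n is 2^(n+1) - 1.
By day 0: 2^1 - 1 = 1
By day 1: 2^2 - 1 = 3
By day 2: 2^3 - 1 = 7
By day 3: 2^4 - 1 = 15
By day 3: 15 surreal numbers.

15


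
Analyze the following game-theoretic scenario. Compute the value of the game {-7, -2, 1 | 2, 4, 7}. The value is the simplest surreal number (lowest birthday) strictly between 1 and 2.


Left options: {-7, -2, 1}, max = 1
Right options: {2, 4, 7}, min = 2
All options are numbers and max(Left) < min(Right), so by the simplicity theorem the value is the simplest (earliest-born) number strictly between 1 and 2.
No integer lies strictly between 1 and 2, so the value is the dyadic rational m/2^k in the interval with the smallest k (then m odd); search k = 1, 2, ...:
Denominator 2: 3/2 lies strictly between 1 and 2 -- found.
The simplest number in the interval is 3/2.
Game value = 3/2

3/2


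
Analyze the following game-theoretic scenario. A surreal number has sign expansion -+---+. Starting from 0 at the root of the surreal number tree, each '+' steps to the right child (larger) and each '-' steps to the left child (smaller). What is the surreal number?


Sign expansion: -+---+
Rule: track bounds (lo, hi), initially (-inf, +inf). On '+', the current value becomes lo and we move to the simplest number in (value, hi): value + 1 if hi = +inf, otherwise the midpoint (value + hi)/2. On '-', the current value becomes hi and we move to value - 1 if lo = -inf, otherwise the midpoint (lo + value)/2.
Start at 0.
Step 1: sign = -, move left. Bounds: (-inf, 0). Value = -1
Step 2: sign = +, move right. Bounds: (-1, 0). Value = -1/2
Step 3: sign = -, move left. Bounds: (-1, -1/2). Value = -3/4
Step 4: sign = -, move left. Bounds: (-1, -3/4). Value = -7/8
Step 5: sign = -, move left. Bounds: (-1, -7/8). Value = -15/16
Step 6: sign = +, move right. Bounds: (-15/16, -7/8). Value = -29/32
The surreal number with sign expansion -+---+ is -29/32.

-29/32


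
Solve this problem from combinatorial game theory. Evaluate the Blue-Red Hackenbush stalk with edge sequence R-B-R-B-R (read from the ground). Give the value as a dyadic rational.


Edges (from ground): R-B-R-B-R
By Berlekamp's sign-expansion rule, a Blue-Red Hackenbush stalk has the value of the surreal number whose sign sequence is the edge sequence with B -> + and R -> -.
Sign sequence: -+-+-
Trace the sign expansion in the surreal number tree, starting from 0:
Edge 1: R (sign -) -> bounds (-inf, 0), value = -1
Edge 2: B (sign +) -> bounds (-1, 0), value = -1/2
Edge 3: R (sign -) -> bounds (-1, -1/2), value = -3/4
Edge 4: B (sign +) -> bounds (-3/4, -1/2), value = -5/8
Edge 5: R (sign -) -> bounds (-3/4, -5/8), value = -11/16
Game value = -11/16

-11/16


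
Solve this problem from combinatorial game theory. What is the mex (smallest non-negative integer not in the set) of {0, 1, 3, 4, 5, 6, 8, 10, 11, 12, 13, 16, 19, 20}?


Set = {0, 1, 3, 4, 5, 6, 8, 10, 11, 12, 13, 16, 19, 20}
0 is in the set.
1 is in the set.
2 is NOT in the set. This is the mex.
mex = 2

2


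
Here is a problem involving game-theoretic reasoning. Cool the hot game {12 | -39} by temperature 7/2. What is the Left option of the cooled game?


Original game: {12 | -39} (a switch {a | b} with a > b).
Cooling by t (for t below the temperature (a - b)/2 = 51/2) taxes each move by t: {a | b} cooled by t is {a - t | b + t}.
Cooling amount: t = 7/2
Cooled Left option: 12 - 7/2 = 17/2
Cooled Right option: -39 + 7/2 = -71/2
Cooled game: {17/2 | -71/2}
Left option = 17/2

17/2


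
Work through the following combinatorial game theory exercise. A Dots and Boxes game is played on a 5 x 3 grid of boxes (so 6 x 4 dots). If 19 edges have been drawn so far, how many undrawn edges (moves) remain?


Grid: 5 x 3 boxes, i.e. 6 rows and 4 columns of dots.
Horizontal edges: (rows + 1) * cols = 6 * 3 = 18
Vertical edges: rows * (cols + 1) = 5 * 4 = 20
Total edges: 18 + 20 = 38
Edges drawn: 19
Remaining: 38 - 19 = 19

19


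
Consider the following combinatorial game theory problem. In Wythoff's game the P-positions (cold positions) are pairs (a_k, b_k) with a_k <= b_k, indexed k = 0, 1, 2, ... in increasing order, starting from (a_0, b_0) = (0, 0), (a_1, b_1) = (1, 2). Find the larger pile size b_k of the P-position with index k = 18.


By Wythoff's theorem, a_k = floor(k * phi) and b_k = floor(k * phi^2) = a_k + k, where phi = (1 + sqrt(5))/2 is the golden ratio.
phi = (1 + sqrt(5))/2 = 1.618034
phi^2 = phi + 1 = 2.618034
k = 18
k * phi^2 = 18 * 2.618034 = 47.124612
b_18 = floor(k * phi^2) = 47 (check: a_18 + k = 29 + 18 = 47)

47


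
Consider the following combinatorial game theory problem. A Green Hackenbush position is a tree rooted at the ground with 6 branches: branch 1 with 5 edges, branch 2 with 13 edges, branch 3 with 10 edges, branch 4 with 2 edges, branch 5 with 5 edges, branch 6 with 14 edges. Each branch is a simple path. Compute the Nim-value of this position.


The tree has 6 branches from the ground vertex.
In Green Hackenbush, the Nim-value of a simple path of length k is k.
Branch 1: length 5, Nim-value = 5
Branch 2: length 13, Nim-value = 13
Branch 3: length 10, Nim-value = 10
Branch 4: length 2, Nim-value = 2
Branch 5: length 5, Nim-value = 5
Branch 6: length 14, Nim-value = 14
Total Nim-value = XOR of all branch values:
0 XOR 5 = 5
5 XOR 13 = 8
8 XOR 10 = 2
2 XOR 2 = 0
0 XOR 5 = 5
5 XOR 14 = 11
Nim-value of the tree = 11

11


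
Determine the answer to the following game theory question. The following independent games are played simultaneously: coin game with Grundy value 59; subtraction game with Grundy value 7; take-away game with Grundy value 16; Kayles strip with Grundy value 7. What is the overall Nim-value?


By the Sprague-Grundy theorem, the Grundy value of a sum of games is the XOR of individual Grundy values.
coin game: Grundy value = 59. Running XOR: 0 XOR 59 = 59
subtraction game: Grundy value = 7. Running XOR: 59 XOR 7 = 60
take-away game: Grundy value = 16. Running XOR: 60 XOR 16 = 44
Kayles strip: Grundy value = 7. Running XOR: 44 XOR 7 = 43
The combined Grundy value is 43.

43


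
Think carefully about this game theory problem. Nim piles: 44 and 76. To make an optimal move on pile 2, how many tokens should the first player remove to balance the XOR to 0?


Piles: 44 and 76
Current XOR: 44 XOR 76 = 96 (non-zero, so this is an N-position).
To make the XOR zero, we need to find a move that balances the piles.
For pile 2 (size 76): target = 76 XOR 96 = 44
We reduce pile 2 from 76 to 44.
Tokens removed: 76 - 44 = 32
Verification: 44 XOR 44 = 0

32


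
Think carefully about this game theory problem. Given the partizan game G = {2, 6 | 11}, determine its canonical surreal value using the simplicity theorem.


Left options: {2, 6}, max = 6
Right options: {11}, min = 11
All options are numbers and max(Left) < min(Right), so by the simplicity theorem the value is the simplest (earliest-born) number strictly between 6 and 11.
Integers 7 through 10 all lie strictly between 6 and 11.
Among integers, the simplest (lowest birthday = smallest |n|; 0 is born on day 0, +-n on day n) is 7.
No non-integer in the interval can be simpler: if x is a non-integer in the interval, then floor(x) or ceil(x) also lies in the interval (the interval contains an integer), and both are proper prefixes of x's sign expansion, i.e. born earlier. So the game value is 7.
Game value = 7

7


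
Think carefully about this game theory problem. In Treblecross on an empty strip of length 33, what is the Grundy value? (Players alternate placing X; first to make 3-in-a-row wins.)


Treblecross: place X on empty cells; 3-in-a-row wins.
Playing within two cells of an existing X lets the opponent win at once, so sensible play treats the cells i-2..i+2 around each X as dead. The player left with no safe cell loses, so this is a normal-play take-away game on strips of safe cells.
Placing X at cell i (0-indexed) of a strip of k safe cells leaves independent strips of sizes max(0, i-2) and max(0, k-i-3). Hence G(k) = mex{ G(max(0,i-2)) XOR G(max(0,k-i-3)) : 0 <= i < k }, with G(0) = 0.
G(1): splits (0,0):0^0=0 -> mex({0}) = 1
G(2): splits (0,0):0^0=0 -> mex({0}) = 1
G(3): splits (0,0):0^0=0 -> mex({0}) = 1
G(4): splits (0,1):0^1=1 (0,0):0^0=0 -> mex({0, 1}) = 2
G(5): splits (0,2):0^1=1 (0,1):0^1=1 (0,0):0^0=0 -> mex({0, 1}) = 2
G(6) = mex({1}) = 0
G(7) = mex({0, 1, 2}) = 3
G(8) = mex({0, 1, 2}) = 3
G(9) = mex({0, 2}) = 1
G(10) = mex({0, 2, 3}) = 1
G(11) = mex({0, 3}) = 1
G(12) = mex({1, 3}) = 0
G(13) = mex({0, 1, 2, 3}) = 4
G(14) = mex({0, 1, 2}) = 3
G(15) = mex({0, 1, 2}) = 3
G(16) = mex({0, 1, 2, 4}) = 3
G(17) = mex({0, 1, 3, 4}) = 2
G(18) = mex({0, 1, 3, 4}) = 2
G(19) = mex({0, 1, 3, 5}) = 2
G(20) = mex({0, 1, 2, 3, 5}) = 4
G(21) = mex({0, 1, 2, 3, 5}) = 4
G(22) = mex({1, 2, 6}) = 0
G(23) = mex({0, 1, 2, 3, 4, 6}) = 5
G(24) = mex({0, 1, 2, 3, 4}) = 5
G(25) = mex({0, 1, 3, 4, 7}) = 2
G(26) = mex({0, 1, 3, 4, 5, 7}) = 2
G(27) = mex({0, 1, 3, 5}) = 2
G(28) = mex({0, 1, 2, 5}) = 3
G(29) = mex({0, 1, 2, 4, 5, 6}) = 3
G(30) = mex({1, 2, 4, 6}) = 0
G(31) = mex({0, 1, 2, 3, 4, 6}) = 5
G(32) = mex({1, 2, 3, 4, 7}) = 0
G(33) = mex({0, 3, 7}) = 1
Therefore G(33) = 1.

1


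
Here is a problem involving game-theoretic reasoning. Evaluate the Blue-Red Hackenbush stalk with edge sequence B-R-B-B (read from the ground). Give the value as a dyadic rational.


Edges (from ground): B-R-B-B
By Berlekamp's sign-expansion rule, a Blue-Red Hackenbush stalk has the value of the surreal number whose sign sequence is the edge sequence with B -> + and R -> -.
Sign sequence: +-++
Trace the sign expansion in the surreal number tree, starting from 0:
Edge 1: B (sign +) -> bounds (0, +inf), value = 1
Edge 2: R (sign -) -> bounds (0, 1), value = 1/2
Edge 3: B (sign +) -> bounds (1/2, 1), value = 3/4
Edge 4: B (sign +) -> bounds (3/4, 1), value = 7/8
Game value = 7/8

7/8


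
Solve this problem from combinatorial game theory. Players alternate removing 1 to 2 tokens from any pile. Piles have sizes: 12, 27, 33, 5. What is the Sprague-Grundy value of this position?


Subtraction set: {1, 2}
For this subtraction set, G(n) = n mod 3 (period = max + 1 = 3).
Pile 1 (size 12): G(12) = 12 mod 3 = 0
Pile 2 (size 27): G(27) = 27 mod 3 = 0
Pile 3 (size 33): G(33) = 33 mod 3 = 0
Pile 4 (size 5): G(5) = 5 mod 3 = 2
Total Grundy value = XOR of all: 0 XOR 0 XOR 0 XOR 2 = 2

2


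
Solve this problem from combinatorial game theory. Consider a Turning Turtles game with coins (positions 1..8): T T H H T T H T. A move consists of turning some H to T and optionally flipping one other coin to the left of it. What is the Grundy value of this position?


Coins: T T H H T T H T
Key fact: a single head at position k behaves exactly like a Nim heap of size k (turning it to T and optionally flipping a coin at j < k corresponds to moving the heap from k to j, or to 0), and heads combine as a disjunctive sum (two heads at the same place would cancel, matching j XOR j = 0). So the Nim-value is the XOR of the 1-indexed positions of the heads.
Face-up positions (1-indexed): [3, 4, 7]
XOR 0 with 3: 0 XOR 3 = 3
XOR 3 with 4: 3 XOR 4 = 7
XOR 7 with 7: 7 XOR 7 = 0
Nim-value = 0

0


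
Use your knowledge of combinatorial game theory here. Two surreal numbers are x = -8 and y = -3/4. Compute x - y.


x = -8, y = -3/4
Converting to common denominator: 4
x = -32/4, y = -3/4
x - y = -8 - -3/4 = -29/4

-29/4


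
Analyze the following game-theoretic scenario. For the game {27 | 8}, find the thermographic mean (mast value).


Game = {27 | 8}, a switch {a | b} with numbers a > b.
Its thermograph has left wall a - t and right wall b + t, which meet at t = (a - b)/2, where both equal (a + b)/2. So the mast (mean value) is at (a + b)/2.
Mean = (27 + (8))/2 = 35/2 = 35/2

35/2


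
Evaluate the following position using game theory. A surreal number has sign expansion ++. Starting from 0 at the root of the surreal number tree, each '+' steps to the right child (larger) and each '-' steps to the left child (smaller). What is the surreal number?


Sign expansion: ++
Rule: track bounds (lo, hi), initially (-inf, +inf). On '+', the current value becomes lo and we move to the simplest number in (value, hi): value + 1 if hi = +inf, otherwise the midpoint (value + hi)/2. On '-', the current value becomes hi and we move to value - 1 if lo = -inf, otherwise the midpoint (lo + value)/2.
Start at 0.
Step 1: sign = +, move right. Bounds: (0, +inf). Value = 1
Step 2: sign = +, move right. Bounds: (1, +inf). Value = 2
The surreal number with sign expansion ++ is 2.

2
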